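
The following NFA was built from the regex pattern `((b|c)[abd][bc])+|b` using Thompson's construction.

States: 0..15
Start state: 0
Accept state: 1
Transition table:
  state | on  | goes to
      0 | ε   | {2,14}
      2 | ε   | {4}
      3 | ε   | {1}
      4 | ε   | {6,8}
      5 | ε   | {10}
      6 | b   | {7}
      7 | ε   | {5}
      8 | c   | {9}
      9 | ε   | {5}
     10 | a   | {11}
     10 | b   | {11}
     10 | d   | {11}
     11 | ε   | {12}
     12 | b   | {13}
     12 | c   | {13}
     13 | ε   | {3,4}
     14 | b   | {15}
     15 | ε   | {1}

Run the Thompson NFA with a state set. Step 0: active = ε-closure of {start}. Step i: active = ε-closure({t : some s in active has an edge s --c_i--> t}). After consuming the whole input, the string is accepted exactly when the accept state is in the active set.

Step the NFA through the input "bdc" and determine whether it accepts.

Answer: ACCEPT

Steps:
initial (ε-close {0}): {0,2,4,6,8,14}
'b' @ 1: {1,5,7,10,15}  (accept∈set)
'd' @ 2: {11,12}
'c' @ 3: {1,3,4,6,8,13}  (accept∈set)
final: {1,3,4,6,8,13}; accept 1 in set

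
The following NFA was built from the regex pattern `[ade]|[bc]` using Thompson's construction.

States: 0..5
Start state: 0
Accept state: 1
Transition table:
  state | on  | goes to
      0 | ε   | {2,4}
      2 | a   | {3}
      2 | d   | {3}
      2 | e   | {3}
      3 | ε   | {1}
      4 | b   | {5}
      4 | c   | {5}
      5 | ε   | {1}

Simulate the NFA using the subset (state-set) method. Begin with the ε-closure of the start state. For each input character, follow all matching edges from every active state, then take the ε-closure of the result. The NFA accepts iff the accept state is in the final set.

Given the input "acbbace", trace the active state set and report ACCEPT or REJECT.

initial (ε-close {0}): {0,2,4}
'a' @ 1: {1,3}  (accept∈set)
'c' @ 2: {}  — no active states
rest 'bbace' ignored (set empty)
after full input: {}  (accept=1 not in)

Answer: REJECT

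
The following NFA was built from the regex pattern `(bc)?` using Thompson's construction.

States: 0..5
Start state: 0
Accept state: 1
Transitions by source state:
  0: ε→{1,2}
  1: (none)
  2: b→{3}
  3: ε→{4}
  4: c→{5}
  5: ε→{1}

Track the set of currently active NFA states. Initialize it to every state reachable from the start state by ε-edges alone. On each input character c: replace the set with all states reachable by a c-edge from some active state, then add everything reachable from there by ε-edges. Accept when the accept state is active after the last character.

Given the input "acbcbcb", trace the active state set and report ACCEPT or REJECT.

start: ε-closure({0}) = {0,1,2}
'a' @ 1: {}  — no active states
rest 'cbcbcb' ignored (set empty)
final: {}; accept 1 not in set

Answer: REJECT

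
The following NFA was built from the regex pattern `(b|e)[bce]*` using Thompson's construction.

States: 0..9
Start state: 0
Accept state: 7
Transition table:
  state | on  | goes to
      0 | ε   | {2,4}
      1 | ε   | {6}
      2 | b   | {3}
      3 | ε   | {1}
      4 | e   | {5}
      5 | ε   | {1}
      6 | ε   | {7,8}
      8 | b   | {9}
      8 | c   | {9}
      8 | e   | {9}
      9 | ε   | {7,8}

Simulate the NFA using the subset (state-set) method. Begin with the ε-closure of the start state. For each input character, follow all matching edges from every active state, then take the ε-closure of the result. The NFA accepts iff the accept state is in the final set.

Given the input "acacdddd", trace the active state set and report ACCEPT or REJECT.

Answer: REJECT

Steps:
start: ε-closure({0}) = {0,2,4}
'a' @ 1: {}  — dead — no transitions
rest 'cacdddd' ignored (set empty)
after full input: {}  (accept=7 not in)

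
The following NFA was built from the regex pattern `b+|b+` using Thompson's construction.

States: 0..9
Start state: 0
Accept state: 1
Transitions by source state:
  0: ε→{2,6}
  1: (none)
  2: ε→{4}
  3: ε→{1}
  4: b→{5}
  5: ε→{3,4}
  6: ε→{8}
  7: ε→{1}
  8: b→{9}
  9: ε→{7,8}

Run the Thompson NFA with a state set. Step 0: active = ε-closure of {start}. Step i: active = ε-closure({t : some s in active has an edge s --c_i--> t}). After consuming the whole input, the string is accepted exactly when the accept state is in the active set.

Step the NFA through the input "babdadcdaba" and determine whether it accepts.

S₀ = ε-closure({0}) = {0,2,4,6,8}
'b' @ 1: {1,3,4,5,7,8,9}  [accepting]
'a' @ 2: {}  — state set empty
rest 'bdadcdaba' ignored (set empty)
end set {} — state 1 not in

Answer: REJECT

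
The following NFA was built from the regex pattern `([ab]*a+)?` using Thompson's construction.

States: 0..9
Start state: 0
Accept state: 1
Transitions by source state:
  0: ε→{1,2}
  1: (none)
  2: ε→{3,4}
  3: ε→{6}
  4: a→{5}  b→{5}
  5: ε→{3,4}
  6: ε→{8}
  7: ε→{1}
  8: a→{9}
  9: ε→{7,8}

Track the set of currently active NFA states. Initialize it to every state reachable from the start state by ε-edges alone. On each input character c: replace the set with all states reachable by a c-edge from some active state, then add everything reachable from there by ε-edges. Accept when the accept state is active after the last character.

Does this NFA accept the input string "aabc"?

S₀ = ε-closure({0}) = {0,1,2,3,4,6,8}
'a' @ 1: {1,3,4,5,6,7,8,9}  ✓accept
'a' @ 2: {1,3,4,5,6,7,8,9}  ✓accept
'b' @ 3: {3,4,5,6,8}
'c' @ 4: {}  — state set empty
after full input: {}  (accept=1 not in)

Answer: REJECT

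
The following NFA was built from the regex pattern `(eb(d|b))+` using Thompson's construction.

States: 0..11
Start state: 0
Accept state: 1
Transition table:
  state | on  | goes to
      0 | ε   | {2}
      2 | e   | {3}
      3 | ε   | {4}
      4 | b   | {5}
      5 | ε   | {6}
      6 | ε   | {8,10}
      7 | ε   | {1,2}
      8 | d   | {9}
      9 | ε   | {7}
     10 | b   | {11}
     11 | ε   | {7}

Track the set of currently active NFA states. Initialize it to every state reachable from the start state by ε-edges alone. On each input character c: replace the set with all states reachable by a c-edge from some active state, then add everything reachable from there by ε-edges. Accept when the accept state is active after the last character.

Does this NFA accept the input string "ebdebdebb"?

Answer: ACCEPT

Steps:
initial (ε-close {0}): {0,2}
'e' @ 1: {3,4}
'b' @ 2: {5,6,8,10}
'd' @ 3: {1,2,7,9}  ✓accept
'e' @ 4: {3,4}
'b' @ 5: {5,6,8,10}
'd' @ 6: {1,2,7,9}  ✓accept
'e' @ 7: {3,4}
'b' @ 8: {5,6,8,10}
'b' @ 9: {1,2,7,11}  ✓accept
end set {1,2,7,11} — state 1 in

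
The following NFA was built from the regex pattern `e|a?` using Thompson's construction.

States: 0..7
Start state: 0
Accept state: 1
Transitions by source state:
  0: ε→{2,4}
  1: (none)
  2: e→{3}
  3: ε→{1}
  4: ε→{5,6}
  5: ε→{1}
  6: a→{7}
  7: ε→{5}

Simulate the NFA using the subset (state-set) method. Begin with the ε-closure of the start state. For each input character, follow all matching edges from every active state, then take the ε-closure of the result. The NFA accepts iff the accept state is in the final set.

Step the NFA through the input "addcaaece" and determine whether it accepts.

start: ε-closure({0}) = {0,1,2,4,5,6}
'a' @ 1: {1,5,7}  ✓accept
'd' @ 2: {}  — dead — no transitions
rest 'dcaaece' ignored (set empty)
final: {}; accept 1 not in set

Answer: REJECT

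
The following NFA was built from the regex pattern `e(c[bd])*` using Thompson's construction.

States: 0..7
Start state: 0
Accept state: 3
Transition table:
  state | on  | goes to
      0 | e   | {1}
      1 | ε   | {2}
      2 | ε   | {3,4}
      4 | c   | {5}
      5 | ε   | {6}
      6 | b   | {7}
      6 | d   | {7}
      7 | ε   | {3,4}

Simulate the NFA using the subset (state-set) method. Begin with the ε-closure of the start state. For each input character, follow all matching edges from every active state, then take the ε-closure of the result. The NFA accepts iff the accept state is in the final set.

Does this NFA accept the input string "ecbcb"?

Answer: ACCEPT

Steps:
initial (ε-close {0}): {0}
'e' @ 1: {1,2,3,4}  ✓accept
'c' @ 2: {5,6}
'b' @ 3: {3,4,7}  ✓accept
'c' @ 4: {5,6}
'b' @ 5: {3,4,7}  ✓accept
final: {3,4,7}; accept 3 in set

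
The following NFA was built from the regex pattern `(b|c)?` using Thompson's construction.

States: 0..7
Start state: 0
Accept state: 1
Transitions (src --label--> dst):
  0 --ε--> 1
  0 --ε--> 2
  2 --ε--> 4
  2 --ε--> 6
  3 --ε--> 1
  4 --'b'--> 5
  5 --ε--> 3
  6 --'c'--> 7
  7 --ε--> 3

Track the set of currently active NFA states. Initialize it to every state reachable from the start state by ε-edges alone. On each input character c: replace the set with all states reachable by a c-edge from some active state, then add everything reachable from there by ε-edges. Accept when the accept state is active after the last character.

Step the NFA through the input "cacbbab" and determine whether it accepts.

Answer: REJECT

Trace:
start: ε-closure({0}) = {0,1,2,4,6}
'c' @ 1: {1,3,7}  [accepting]
'a' @ 2: {}  — no active states
rest 'cbbab' ignored (set empty)
end set {} — state 1 not in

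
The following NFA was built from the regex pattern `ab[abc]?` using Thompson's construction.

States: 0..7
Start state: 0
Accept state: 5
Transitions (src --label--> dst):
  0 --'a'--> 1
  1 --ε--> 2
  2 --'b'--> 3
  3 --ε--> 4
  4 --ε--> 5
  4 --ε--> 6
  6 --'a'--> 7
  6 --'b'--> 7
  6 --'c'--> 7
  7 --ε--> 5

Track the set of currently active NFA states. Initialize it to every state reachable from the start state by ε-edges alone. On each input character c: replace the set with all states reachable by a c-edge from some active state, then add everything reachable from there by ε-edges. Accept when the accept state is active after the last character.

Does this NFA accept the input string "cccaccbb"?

initial (ε-close {0}): {0}
'c' @ 1: {}  — no active states
rest 'ccaccbb' ignored (set empty)
end set {} — state 5 not in

Answer: REJECT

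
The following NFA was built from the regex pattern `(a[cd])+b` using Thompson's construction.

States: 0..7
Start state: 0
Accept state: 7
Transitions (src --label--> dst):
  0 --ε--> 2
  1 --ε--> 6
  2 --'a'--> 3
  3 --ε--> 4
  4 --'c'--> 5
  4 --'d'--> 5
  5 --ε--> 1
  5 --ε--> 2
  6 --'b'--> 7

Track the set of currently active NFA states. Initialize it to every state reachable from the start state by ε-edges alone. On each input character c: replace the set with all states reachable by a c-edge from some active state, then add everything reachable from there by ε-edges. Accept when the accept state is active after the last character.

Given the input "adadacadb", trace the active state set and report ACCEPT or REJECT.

initial (ε-close {0}): {0,2}
'a' @ 1: {3,4}
'd' @ 2: {1,2,5,6}
'a' @ 3: {3,4}
'd' @ 4: {1,2,5,6}
'a' @ 5: {3,4}
'c' @ 6: {1,2,5,6}
'a' @ 7: {3,4}
'd' @ 8: {1,2,5,6}
'b' @ 9: {7}  ✓accept
end set {7} — state 7 in

Answer: ACCEPT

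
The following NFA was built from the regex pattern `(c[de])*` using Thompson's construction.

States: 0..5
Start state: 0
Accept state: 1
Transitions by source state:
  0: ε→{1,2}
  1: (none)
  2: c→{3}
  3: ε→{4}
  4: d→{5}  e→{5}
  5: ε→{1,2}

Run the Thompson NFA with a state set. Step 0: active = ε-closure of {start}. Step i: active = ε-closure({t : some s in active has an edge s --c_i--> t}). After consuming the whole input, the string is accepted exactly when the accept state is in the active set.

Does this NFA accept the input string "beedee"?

Answer: REJECT

Derivation:
start: ε-closure({0}) = {0,1,2}
'b' @ 1: {}  — state set empty
rest 'eedee' ignored (set empty)
end set {} — state 1 not in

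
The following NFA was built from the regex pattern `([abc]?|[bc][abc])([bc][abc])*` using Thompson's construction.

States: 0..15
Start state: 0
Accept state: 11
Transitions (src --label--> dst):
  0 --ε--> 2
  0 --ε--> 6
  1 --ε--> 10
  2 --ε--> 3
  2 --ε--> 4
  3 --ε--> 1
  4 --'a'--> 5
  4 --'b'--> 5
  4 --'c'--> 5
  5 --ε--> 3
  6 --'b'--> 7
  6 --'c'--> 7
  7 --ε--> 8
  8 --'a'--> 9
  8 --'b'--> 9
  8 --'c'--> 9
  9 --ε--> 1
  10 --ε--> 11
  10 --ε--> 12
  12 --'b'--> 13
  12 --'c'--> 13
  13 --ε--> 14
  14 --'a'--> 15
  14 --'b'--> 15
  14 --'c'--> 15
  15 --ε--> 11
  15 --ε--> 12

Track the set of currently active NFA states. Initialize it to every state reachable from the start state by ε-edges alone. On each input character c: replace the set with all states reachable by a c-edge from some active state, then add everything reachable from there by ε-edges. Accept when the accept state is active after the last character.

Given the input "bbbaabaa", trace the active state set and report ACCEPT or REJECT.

S₀ = ε-closure({0}) = {0,1,2,3,4,6,10,11,12}
'b' @ 1: {1,3,5,7,8,10,11,12,13,14}  ✓accept
'b' @ 2: {1,9,10,11,12,13,14,15}  ✓accept
'b' @ 3: {11,12,13,14,15}  ✓accept
'a' @ 4: {11,12,15}  ✓accept
'a' @ 5: {}  — dead — no transitions
rest 'baa' ignored (set empty)
after full input: {}  (accept=11 not in)

Answer: REJECT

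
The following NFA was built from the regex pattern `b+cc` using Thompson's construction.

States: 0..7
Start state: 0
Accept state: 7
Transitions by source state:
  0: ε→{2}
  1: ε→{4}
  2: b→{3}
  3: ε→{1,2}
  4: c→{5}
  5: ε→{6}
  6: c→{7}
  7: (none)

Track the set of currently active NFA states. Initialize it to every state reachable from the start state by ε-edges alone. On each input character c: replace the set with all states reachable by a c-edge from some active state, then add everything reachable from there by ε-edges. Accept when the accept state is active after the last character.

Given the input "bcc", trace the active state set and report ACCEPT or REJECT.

initial (ε-close {0}): {0,2}
'b' @ 1: {1,2,3,4}
'c' @ 2: {5,6}
'c' @ 3: {7}  (accept∈set)
final: {7}; accept 7 in set

Answer: ACCEPT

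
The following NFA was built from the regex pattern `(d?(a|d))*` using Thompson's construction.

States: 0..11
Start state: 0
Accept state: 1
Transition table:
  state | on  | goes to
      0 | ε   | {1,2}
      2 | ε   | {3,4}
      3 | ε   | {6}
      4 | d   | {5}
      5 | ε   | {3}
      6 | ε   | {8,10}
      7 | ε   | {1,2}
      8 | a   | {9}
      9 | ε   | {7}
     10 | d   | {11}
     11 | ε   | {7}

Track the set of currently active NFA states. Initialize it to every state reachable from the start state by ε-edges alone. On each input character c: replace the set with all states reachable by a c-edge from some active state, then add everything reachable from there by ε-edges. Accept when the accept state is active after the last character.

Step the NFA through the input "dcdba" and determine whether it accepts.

S₀ = ε-closure({0}) = {0,1,2,3,4,6,8,10}
'd' @ 1: {1,2,3,4,5,6,7,8,10,11}  [accepting]
'c' @ 2: {}  — no active states
rest 'dba' ignored (set empty)
end set {} — state 1 not in

Answer: REJECT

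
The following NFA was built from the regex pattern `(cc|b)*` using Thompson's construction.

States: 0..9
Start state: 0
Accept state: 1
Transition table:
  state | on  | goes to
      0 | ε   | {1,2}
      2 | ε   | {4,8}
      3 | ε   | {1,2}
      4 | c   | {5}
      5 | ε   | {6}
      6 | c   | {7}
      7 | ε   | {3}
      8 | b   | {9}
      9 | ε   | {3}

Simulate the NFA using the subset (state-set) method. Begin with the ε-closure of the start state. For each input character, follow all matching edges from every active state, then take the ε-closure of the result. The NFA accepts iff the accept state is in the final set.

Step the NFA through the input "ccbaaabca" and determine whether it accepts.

Answer: REJECT

Steps:
start: ε-closure({0}) = {0,1,2,4,8}
'c' @ 1: {5,6}
'c' @ 2: {1,2,3,4,7,8}  ✓accept
'b' @ 3: {1,2,3,4,8,9}  ✓accept
'a' @ 4: {}  — dead — no transitions
rest 'aabca' ignored (set empty)
final: {}; accept 1 not in set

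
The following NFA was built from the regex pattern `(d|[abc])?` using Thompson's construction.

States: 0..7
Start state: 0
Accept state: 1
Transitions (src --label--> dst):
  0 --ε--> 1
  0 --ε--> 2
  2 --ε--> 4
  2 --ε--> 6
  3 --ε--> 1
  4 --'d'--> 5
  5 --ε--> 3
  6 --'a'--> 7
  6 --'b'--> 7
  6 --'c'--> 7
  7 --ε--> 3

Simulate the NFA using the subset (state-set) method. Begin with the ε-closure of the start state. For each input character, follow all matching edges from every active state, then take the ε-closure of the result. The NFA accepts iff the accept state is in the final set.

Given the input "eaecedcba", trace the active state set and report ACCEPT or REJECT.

initial (ε-close {0}): {0,1,2,4,6}
'e' @ 1: {}  — state set empty
rest 'aecedcba' ignored (set empty)
end set {} — state 1 not in

Answer: REJECT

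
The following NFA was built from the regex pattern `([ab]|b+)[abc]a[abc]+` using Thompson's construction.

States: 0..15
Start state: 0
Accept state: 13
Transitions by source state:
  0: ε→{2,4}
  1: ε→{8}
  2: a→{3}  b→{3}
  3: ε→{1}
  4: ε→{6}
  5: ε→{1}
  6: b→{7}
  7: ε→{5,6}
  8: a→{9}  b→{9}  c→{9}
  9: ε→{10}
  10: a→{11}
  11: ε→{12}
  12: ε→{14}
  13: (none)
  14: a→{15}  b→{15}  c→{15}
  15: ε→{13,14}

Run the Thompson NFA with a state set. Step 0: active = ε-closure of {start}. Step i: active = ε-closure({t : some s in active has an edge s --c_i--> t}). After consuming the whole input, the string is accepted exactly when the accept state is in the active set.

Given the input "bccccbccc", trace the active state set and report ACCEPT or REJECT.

start: ε-closure({0}) = {0,2,4,6}
'b' @ 1: {1,3,5,6,7,8}
'c' @ 2: {9,10}
'c' @ 3: {}  — no active states
rest 'ccbccc' ignored (set empty)
end set {} — state 13 not in

Answer: REJECT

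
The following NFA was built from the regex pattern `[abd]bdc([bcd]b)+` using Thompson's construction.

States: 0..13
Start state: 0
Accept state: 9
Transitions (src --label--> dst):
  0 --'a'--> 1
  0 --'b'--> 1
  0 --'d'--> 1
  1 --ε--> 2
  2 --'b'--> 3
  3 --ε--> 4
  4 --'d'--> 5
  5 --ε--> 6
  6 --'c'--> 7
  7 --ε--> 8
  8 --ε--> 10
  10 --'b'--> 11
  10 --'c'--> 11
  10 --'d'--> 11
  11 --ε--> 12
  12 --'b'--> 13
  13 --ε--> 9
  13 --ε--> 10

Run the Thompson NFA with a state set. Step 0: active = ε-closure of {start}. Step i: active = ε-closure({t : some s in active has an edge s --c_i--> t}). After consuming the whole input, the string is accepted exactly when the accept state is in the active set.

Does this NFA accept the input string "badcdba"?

Answer: REJECT

Derivation:
start: ε-closure({0}) = {0}
'b' @ 1: {1,2}
'a' @ 2: {}  — dead — no transitions
rest 'dcdba' ignored (set empty)
after full input: {}  (accept=9 not in)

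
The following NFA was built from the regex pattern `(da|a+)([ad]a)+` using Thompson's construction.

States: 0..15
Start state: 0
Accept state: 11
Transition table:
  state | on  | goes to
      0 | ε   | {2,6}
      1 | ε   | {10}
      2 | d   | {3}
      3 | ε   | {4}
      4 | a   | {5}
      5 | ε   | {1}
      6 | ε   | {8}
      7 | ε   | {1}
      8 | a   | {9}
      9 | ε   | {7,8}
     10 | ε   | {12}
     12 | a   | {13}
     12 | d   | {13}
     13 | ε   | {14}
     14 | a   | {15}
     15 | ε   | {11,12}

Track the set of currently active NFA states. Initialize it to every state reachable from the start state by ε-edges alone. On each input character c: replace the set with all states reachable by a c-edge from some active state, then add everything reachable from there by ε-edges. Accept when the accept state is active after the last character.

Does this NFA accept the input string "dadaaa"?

Answer: ACCEPT

Derivation:
start: ε-closure({0}) = {0,2,6,8}
'd' @ 1: {3,4}
'a' @ 2: {1,5,10,12}
'd' @ 3: {13,14}
'a' @ 4: {11,12,15}  (accept∈set)
'a' @ 5: {13,14}
'a' @ 6: {11,12,15}  (accept∈set)
after full input: {11,12,15}  (accept=11 in)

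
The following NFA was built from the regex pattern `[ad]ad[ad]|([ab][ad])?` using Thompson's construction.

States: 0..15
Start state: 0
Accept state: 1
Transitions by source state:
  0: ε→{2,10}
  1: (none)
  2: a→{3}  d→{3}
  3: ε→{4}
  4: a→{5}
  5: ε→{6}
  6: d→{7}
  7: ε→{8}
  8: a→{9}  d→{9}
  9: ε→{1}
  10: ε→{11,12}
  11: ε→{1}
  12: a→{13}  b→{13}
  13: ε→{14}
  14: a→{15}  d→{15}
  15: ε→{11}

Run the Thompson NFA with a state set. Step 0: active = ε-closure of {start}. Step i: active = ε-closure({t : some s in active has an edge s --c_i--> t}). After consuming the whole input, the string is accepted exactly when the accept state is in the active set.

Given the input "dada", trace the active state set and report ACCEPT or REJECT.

S₀ = ε-closure({0}) = {0,1,2,10,11,12}
'd' @ 1: {3,4}
'a' @ 2: {5,6}
'd' @ 3: {7,8}
'a' @ 4: {1,9}  [accepting]
after full input: {1,9}  (accept=1 in)

Answer: ACCEPT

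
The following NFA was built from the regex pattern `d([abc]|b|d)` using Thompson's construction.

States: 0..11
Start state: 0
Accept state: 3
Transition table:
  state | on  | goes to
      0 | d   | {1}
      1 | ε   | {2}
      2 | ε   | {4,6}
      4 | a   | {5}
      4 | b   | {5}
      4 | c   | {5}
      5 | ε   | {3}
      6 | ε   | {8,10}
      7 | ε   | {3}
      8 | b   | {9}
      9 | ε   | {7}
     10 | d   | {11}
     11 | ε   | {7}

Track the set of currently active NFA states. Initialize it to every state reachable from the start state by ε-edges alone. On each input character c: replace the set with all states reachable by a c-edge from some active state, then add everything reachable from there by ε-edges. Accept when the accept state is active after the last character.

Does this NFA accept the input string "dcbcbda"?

Answer: REJECT

Derivation:
initial (ε-close {0}): {0}
'd' @ 1: {1,2,4,6,8,10}
'c' @ 2: {3,5}  [accepting]
'b' @ 3: {}  — no active states
rest 'cbda' ignored (set empty)
end set {} — state 3 not in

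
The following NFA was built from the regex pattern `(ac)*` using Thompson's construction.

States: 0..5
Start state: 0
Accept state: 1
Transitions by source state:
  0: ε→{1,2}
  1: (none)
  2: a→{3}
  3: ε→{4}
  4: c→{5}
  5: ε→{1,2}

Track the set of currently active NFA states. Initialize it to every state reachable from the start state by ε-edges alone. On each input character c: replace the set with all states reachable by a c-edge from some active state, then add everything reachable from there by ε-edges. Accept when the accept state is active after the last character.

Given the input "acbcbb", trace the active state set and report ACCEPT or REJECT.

Answer: REJECT

Trace:
initial (ε-close {0}): {0,1,2}
'a' @ 1: {3,4}
'c' @ 2: {1,2,5}  [accepting]
'b' @ 3: {}  — no active states
rest 'cbb' ignored (set empty)
end set {} — state 1 not in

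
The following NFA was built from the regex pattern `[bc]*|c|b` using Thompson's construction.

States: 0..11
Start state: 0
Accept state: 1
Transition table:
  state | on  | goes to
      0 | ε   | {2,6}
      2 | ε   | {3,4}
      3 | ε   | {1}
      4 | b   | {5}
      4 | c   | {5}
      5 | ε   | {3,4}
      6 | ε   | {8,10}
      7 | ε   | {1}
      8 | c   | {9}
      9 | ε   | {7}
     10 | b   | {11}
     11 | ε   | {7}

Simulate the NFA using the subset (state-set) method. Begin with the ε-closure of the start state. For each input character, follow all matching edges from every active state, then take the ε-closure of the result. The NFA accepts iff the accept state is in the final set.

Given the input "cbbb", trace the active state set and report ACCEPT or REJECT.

Answer: ACCEPT

Steps:
start: ε-closure({0}) = {0,1,2,3,4,6,8,10}
'c' @ 1: {1,3,4,5,7,9}  (accept∈set)
'b' @ 2: {1,3,4,5}  (accept∈set)
'b' @ 3: {1,3,4,5}  (accept∈set)
'b' @ 4: {1,3,4,5}  (accept∈set)
final: {1,3,4,5}; accept 1 in set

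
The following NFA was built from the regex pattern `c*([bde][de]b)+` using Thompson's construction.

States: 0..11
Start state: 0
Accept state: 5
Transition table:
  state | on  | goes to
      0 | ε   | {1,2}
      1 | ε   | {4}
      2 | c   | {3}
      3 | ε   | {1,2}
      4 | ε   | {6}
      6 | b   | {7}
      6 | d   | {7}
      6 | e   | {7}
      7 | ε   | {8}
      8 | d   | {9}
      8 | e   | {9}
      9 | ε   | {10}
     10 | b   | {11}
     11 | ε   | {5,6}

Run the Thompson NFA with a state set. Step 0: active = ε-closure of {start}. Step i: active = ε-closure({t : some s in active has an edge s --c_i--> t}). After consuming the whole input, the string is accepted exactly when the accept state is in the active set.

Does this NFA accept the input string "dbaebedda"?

Answer: REJECT

Steps:
start: ε-closure({0}) = {0,1,2,4,6}
'd' @ 1: {7,8}
'b' @ 2: {}  — state set empty
rest 'aebedda' ignored (set empty)
end set {} — state 5 not in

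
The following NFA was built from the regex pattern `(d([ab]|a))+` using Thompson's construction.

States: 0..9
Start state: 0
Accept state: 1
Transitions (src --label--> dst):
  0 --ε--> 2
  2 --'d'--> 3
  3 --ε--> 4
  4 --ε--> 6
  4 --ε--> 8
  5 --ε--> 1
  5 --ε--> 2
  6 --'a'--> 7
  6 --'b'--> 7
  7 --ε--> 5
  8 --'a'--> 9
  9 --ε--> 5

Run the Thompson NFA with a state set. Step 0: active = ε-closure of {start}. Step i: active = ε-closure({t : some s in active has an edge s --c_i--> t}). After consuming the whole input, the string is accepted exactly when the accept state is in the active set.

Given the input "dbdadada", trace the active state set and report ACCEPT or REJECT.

start: ε-closure({0}) = {0,2}
'd' @ 1: {3,4,6,8}
'b' @ 2: {1,2,5,7}  (accept∈set)
'd' @ 3: {3,4,6,8}
'a' @ 4: {1,2,5,7,9}  (accept∈set)
'd' @ 5: {3,4,6,8}
'a' @ 6: {1,2,5,7,9}  (accept∈set)
'd' @ 7: {3,4,6,8}
'a' @ 8: {1,2,5,7,9}  (accept∈set)
final: {1,2,5,7,9}; accept 1 in set

Answer: ACCEPT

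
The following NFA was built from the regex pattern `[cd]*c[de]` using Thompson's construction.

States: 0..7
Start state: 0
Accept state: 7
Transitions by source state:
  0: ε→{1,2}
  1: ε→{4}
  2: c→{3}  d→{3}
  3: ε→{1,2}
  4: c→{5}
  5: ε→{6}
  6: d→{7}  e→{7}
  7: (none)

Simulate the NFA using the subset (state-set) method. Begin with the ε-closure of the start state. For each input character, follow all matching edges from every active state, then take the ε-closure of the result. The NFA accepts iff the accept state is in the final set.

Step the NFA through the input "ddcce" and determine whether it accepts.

Answer: ACCEPT

Steps:
start: ε-closure({0}) = {0,1,2,4}
'd' @ 1: {1,2,3,4}
'd' @ 2: {1,2,3,4}
'c' @ 3: {1,2,3,4,5,6}
'c' @ 4: {1,2,3,4,5,6}
'e' @ 5: {7}  [accepting]
final: {7}; accept 7 in set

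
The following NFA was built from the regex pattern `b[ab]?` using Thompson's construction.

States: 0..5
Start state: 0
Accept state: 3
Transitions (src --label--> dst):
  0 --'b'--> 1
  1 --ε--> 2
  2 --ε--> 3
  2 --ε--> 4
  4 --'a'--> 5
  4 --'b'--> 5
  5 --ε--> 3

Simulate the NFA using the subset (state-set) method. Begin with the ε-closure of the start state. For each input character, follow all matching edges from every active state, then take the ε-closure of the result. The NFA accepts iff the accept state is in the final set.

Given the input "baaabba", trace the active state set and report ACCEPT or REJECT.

start: ε-closure({0}) = {0}
'b' @ 1: {1,2,3,4}  [accepting]
'a' @ 2: {3,5}  [accepting]
'a' @ 3: {}  — dead — no transitions
rest 'abba' ignored (set empty)
final: {}; accept 3 not in set

Answer: REJECT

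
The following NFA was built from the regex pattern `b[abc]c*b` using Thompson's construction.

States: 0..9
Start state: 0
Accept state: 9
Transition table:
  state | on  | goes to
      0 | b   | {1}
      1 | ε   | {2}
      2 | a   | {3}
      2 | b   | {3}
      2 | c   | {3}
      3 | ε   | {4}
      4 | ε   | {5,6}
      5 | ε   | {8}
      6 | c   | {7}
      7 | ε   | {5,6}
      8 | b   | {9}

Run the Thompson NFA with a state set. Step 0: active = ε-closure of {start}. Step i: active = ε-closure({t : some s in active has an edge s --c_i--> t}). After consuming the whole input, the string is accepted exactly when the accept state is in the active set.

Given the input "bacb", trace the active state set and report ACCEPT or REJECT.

S₀ = ε-closure({0}) = {0}
'b' @ 1: {1,2}
'a' @ 2: {3,4,5,6,8}
'c' @ 3: {5,6,7,8}
'b' @ 4: {9}  (accept∈set)
after full input: {9}  (accept=9 in)

Answer: ACCEPT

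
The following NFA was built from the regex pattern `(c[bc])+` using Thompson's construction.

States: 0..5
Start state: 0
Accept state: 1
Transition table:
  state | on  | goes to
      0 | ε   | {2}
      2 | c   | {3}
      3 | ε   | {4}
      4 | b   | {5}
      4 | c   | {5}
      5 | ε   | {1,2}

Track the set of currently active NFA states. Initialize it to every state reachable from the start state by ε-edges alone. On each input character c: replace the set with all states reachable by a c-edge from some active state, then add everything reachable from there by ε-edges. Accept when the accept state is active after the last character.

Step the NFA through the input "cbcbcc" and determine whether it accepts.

Answer: ACCEPT

Trace:
S₀ = ε-closure({0}) = {0,2}
'c' @ 1: {3,4}
'b' @ 2: {1,2,5}  (accept∈set)
'c' @ 3: {3,4}
'b' @ 4: {1,2,5}  (accept∈set)
'c' @ 5: {3,4}
'c' @ 6: {1,2,5}  (accept∈set)
final: {1,2,5}; accept 1 in set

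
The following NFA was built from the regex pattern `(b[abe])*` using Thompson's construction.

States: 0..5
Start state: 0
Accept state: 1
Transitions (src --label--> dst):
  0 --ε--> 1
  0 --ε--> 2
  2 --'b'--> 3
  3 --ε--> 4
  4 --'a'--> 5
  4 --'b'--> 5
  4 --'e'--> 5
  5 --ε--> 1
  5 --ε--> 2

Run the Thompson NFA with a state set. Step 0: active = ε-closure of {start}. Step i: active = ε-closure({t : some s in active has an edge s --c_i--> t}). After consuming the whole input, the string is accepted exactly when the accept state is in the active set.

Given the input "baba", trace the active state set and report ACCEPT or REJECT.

Answer: ACCEPT

Derivation:
S₀ = ε-closure({0}) = {0,1,2}
'b' @ 1: {3,4}
'a' @ 2: {1,2,5}  (accept∈set)
'b' @ 3: {3,4}
'a' @ 4: {1,2,5}  (accept∈set)
after full input: {1,2,5}  (accept=1 in)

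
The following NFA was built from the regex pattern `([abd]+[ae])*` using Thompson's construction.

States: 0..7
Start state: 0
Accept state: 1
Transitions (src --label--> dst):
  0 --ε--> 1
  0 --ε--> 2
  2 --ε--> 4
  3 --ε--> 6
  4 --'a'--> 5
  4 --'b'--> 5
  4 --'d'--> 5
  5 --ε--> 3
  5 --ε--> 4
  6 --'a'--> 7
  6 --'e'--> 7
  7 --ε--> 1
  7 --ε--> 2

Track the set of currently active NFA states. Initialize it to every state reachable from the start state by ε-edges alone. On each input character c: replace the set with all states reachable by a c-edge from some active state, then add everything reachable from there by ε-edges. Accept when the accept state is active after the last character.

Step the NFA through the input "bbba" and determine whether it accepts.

Answer: ACCEPT

Trace:
start: ε-closure({0}) = {0,1,2,4}
'b' @ 1: {3,4,5,6}
'b' @ 2: {3,4,5,6}
'b' @ 3: {3,4,5,6}
'a' @ 4: {1,2,3,4,5,6,7}  [accepting]
end set {1,2,3,4,5,6,7} — state 1 in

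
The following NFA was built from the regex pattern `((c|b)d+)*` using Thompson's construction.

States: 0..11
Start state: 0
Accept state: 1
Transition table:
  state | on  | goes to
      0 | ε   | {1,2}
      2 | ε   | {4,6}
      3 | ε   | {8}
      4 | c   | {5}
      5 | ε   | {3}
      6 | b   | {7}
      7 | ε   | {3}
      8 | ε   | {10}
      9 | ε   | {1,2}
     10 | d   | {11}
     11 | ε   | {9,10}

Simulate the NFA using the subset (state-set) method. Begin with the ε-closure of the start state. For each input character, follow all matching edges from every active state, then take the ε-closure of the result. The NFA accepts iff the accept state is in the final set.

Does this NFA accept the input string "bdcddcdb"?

start: ε-closure({0}) = {0,1,2,4,6}
'b' @ 1: {3,7,8,10}
'd' @ 2: {1,2,4,6,9,10,11}  (accept∈set)
'c' @ 3: {3,5,8,10}
'd' @ 4: {1,2,4,6,9,10,11}  (accept∈set)
'd' @ 5: {1,2,4,6,9,10,11}  (accept∈set)
'c' @ 6: {3,5,8,10}
'd' @ 7: {1,2,4,6,9,10,11}  (accept∈set)
'b' @ 8: {3,7,8,10}
final: {3,7,8,10}; accept 1 not in set

Answer: REJECT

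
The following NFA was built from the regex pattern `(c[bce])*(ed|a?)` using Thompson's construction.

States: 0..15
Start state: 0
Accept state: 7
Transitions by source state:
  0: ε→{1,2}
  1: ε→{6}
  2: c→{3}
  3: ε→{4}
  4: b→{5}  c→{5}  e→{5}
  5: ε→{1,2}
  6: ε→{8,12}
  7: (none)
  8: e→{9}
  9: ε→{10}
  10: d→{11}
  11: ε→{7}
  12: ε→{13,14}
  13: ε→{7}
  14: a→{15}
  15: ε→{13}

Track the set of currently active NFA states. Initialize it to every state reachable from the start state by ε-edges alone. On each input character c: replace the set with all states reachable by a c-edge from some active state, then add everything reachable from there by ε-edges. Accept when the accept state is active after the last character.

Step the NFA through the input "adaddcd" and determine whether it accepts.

Answer: REJECT

Derivation:
start: ε-closure({0}) = {0,1,2,6,7,8,12,13,14}
'a' @ 1: {7,13,15}  ✓accept
'd' @ 2: {}  — dead — no transitions
rest 'addcd' ignored (set empty)
final: {}; accept 7 not in set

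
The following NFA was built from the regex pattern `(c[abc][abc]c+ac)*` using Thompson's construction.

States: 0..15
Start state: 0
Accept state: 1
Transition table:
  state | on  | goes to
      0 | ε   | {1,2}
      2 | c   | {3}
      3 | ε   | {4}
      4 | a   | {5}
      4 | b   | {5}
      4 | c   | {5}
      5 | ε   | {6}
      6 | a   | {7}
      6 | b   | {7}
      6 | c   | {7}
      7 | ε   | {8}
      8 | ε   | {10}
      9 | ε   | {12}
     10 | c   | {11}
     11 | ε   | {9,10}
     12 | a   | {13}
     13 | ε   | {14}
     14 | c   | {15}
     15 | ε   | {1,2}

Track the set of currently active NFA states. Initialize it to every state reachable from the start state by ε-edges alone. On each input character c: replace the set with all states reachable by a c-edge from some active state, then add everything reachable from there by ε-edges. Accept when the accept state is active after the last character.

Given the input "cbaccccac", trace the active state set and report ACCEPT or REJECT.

S₀ = ε-closure({0}) = {0,1,2}
'c' @ 1: {3,4}
'b' @ 2: {5,6}
'a' @ 3: {7,8,10}
'c' @ 4: {9,10,11,12}
'c' @ 5: {9,10,11,12}
'c' @ 6: {9,10,11,12}
'c' @ 7: {9,10,11,12}
'a' @ 8: {13,14}
'c' @ 9: {1,2,15}  (accept∈set)
end set {1,2,15} — state 1 in

Answer: ACCEPT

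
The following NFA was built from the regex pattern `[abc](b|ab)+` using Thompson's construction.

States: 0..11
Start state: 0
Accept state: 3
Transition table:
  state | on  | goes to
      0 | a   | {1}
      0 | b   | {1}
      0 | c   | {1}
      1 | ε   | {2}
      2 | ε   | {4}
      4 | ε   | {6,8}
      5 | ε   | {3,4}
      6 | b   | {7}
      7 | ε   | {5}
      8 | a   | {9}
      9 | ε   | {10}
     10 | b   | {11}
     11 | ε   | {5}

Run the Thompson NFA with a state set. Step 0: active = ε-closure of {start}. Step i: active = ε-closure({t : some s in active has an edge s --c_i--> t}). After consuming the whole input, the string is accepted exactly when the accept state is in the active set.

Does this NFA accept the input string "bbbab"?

start: ε-closure({0}) = {0}
'b' @ 1: {1,2,4,6,8}
'b' @ 2: {3,4,5,6,7,8}  (accept∈set)
'b' @ 3: {3,4,5,6,7,8}  (accept∈set)
'a' @ 4: {9,10}
'b' @ 5: {3,4,5,6,8,11}  (accept∈set)
end set {3,4,5,6,8,11} — state 3 in

Answer: ACCEPT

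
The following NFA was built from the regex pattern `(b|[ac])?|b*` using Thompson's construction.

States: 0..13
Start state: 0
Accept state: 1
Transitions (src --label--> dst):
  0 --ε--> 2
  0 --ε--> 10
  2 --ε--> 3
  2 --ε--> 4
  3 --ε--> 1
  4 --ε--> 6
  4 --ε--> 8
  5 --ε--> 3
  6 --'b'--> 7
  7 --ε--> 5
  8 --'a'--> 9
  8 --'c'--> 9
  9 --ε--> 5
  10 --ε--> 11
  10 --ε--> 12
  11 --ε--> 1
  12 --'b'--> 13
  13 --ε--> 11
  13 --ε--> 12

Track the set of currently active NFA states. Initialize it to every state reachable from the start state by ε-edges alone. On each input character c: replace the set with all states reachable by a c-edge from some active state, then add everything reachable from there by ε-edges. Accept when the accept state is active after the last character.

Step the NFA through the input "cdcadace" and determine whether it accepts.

Answer: REJECT

Derivation:
start: ε-closure({0}) = {0,1,2,3,4,6,8,10,11,12}
'c' @ 1: {1,3,5,9}  ✓accept
'd' @ 2: {}  — no active states
rest 'cadace' ignored (set empty)
end set {} — state 1 not in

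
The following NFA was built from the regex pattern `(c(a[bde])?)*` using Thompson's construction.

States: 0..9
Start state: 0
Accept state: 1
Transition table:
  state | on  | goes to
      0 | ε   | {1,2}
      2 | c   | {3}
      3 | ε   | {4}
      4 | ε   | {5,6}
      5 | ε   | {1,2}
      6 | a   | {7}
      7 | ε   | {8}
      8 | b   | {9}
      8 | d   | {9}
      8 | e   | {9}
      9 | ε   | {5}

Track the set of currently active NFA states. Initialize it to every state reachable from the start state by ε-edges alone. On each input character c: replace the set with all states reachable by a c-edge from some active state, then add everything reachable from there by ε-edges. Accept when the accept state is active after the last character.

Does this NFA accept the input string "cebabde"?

initial (ε-close {0}): {0,1,2}
'c' @ 1: {1,2,3,4,5,6}  ✓accept
'e' @ 2: {}  — state set empty
rest 'babde' ignored (set empty)
final: {}; accept 1 not in set

Answer: REJECT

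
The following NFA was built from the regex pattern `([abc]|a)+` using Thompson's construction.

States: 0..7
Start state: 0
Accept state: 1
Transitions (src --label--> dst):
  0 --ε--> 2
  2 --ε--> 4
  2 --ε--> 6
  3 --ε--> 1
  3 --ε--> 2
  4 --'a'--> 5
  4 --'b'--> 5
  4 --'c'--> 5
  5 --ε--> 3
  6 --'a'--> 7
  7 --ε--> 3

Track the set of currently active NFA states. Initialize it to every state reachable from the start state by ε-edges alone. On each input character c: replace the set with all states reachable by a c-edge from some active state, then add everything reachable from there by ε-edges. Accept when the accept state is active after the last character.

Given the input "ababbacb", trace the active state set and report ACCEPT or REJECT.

initial (ε-close {0}): {0,2,4,6}
'a' @ 1: {1,2,3,4,5,6,7}  ✓accept
'b' @ 2: {1,2,3,4,5,6}  ✓accept
'a' @ 3: {1,2,3,4,5,6,7}  ✓accept
'b' @ 4: {1,2,3,4,5,6}  ✓accept
'b' @ 5: {1,2,3,4,5,6}  ✓accept
'a' @ 6: {1,2,3,4,5,6,7}  ✓accept
'c' @ 7: {1,2,3,4,5,6}  ✓accept
'b' @ 8: {1,2,3,4,5,6}  ✓accept
after full input: {1,2,3,4,5,6}  (accept=1 in)

Answer: ACCEPT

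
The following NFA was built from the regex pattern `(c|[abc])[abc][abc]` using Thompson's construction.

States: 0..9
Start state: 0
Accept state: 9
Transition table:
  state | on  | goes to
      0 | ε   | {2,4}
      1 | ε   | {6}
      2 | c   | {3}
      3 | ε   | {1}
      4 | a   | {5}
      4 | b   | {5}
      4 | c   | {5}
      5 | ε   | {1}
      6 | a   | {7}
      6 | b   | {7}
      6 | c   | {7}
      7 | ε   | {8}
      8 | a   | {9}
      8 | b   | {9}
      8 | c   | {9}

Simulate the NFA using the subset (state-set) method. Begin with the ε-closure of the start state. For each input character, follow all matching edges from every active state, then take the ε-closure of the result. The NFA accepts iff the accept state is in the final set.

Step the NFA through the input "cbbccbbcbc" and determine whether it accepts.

start: ε-closure({0}) = {0,2,4}
'c' @ 1: {1,3,5,6}
'b' @ 2: {7,8}
'b' @ 3: {9}  (accept∈set)
'c' @ 4: {}  — no active states
rest 'cbbcbc' ignored (set empty)
after full input: {}  (accept=9 not in)

Answer: REJECT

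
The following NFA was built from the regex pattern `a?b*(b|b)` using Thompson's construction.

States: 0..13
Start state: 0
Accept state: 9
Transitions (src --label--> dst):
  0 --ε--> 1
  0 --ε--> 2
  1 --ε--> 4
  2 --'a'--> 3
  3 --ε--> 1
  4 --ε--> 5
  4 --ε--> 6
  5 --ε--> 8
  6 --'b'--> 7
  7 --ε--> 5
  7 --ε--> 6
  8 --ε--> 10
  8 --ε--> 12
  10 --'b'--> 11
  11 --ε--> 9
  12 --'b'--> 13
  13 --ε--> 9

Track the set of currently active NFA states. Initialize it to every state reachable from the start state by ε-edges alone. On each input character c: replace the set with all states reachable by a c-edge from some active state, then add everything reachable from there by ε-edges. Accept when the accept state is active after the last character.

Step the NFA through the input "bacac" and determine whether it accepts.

Answer: REJECT

Derivation:
S₀ = ε-closure({0}) = {0,1,2,4,5,6,8,10,12}
'b' @ 1: {5,6,7,8,9,10,11,12,13}  (accept∈set)
'a' @ 2: {}  — state set empty
rest 'cac' ignored (set empty)
final: {}; accept 9 not in set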